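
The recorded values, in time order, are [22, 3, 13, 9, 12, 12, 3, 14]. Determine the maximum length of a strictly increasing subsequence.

Track the smallest tail for each achievable length (strict):
22 → extends → [22]
3 → replaces 22 → [3]
13 → extends → [3, 13]
9 → replaces 13 → [3, 9]
12 → extends → [3, 9, 12]
12 → already a tail → [3, 9, 12]
3 → already a tail → [3, 9, 12]
14 → extends → [3, 9, 12, 14]
Four tails, so the longest strictly increasing subsequence has length 4 (e.g. 3, 9, 12, 14).

4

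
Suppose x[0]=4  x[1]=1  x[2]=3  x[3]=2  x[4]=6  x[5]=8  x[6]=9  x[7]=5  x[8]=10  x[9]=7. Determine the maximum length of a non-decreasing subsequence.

6

Track the smallest tail for each achievable length (allowing ties):
4 → extends → [4]
1 → replaces 4 → [1]
3 → extends → [1, 3]
2 → replaces 3 → [1, 2]
6 → extends → [1, 2, 6]
8 → extends → [1, 2, 6, 8]
9 → extends → [1, 2, 6, 8, 9]
5 → replaces 6 → [1, 2, 5, 8, 9]
10 → extends → [1, 2, 5, 8, 9, 10]
7 → replaces 8 → [1, 2, 5, 7, 9, 10]
Six tails, so the longest non-decreasing subsequence has length 6 (e.g. 1, 3, 6, 8, 9, 10).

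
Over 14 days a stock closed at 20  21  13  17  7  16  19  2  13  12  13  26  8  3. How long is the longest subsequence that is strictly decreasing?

Negate each value so 'decreasing' becomes 'increasing', then run patience tails on the negated sequence:
-20 → extends → [-20]
-21 → replaces -20 → [-21]
-13 → extends → [-21, -13]
-17 → replaces -13 → [-21, -17]
-7 → extends → [-21, -17, -7]
-16 → replaces -7 → [-21, -17, -16]
-19 → replaces -17 → [-21, -19, -16]
-2 → extends → [-21, -19, -16, -2]
-13 → replaces -2 → [-21, -19, -16, -13]
-12 → extends → [-21, -19, -16, -13, -12]
-13 → already a tail → [-21, -19, -16, -13, -12]
-26 → replaces -21 → [-26, -19, -16, -13, -12]
-8 → extends → [-26, -19, -16, -13, -12, -8]
-3 → extends → [-26, -19, -16, -13, -12, -8, -3]
Seven tails, so the longest strictly decreasing subsequence of the original has length 7.

7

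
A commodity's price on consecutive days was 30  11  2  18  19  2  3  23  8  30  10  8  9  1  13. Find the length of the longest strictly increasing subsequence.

Track the smallest tail for each achievable length (strict):
30 → extends → [30]
11 → replaces 30 → [11]
2 → replaces 11 → [2]
18 → extends → [2, 18]
19 → extends → [2, 18, 19]
2 → already a tail → [2, 18, 19]
3 → replaces 18 → [2, 3, 19]
23 → extends → [2, 3, 19, 23]
8 → replaces 19 → [2, 3, 8, 23]
30 → extends → [2, 3, 8, 23, 30]
10 → replaces 23 → [2, 3, 8, 10, 30]
8 → already a tail → [2, 3, 8, 10, 30]
9 → replaces 10 → [2, 3, 8, 9, 30]
1 → replaces 2 → [1, 3, 8, 9, 30]
13 → replaces 30 → [1, 3, 8, 9, 13]
Five tails, so the longest strictly increasing subsequence has length 5 (e.g. 11, 18, 19, 23, 30).

5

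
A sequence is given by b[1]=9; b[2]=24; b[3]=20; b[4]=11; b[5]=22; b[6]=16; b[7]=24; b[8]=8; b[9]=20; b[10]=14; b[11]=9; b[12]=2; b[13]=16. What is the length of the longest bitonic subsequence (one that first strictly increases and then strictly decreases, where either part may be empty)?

inc[i] = longest strictly increasing subsequence ending at i; dec[i] = longest strictly decreasing subsequence starting at i:
i:      1  2  3  4  5  6  7  8  9 10 11 12 13
b[i]:   9 24 20 11 22 16 24  8 20 14  9  2 16
inc:    1  2  2  2  3  3  4  1  4  3  2  1  4
dec:    3  6  5  3  5  4  5  2  4  3  2  1  1
Best peak at i=7 (value 24): inc=4, dec=5, length 4+5−1 = 8.

8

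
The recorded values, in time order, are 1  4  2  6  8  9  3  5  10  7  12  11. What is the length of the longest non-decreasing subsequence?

Let dp[i] be the length of the longest such subsequence ending at index i:
i:      1  2  3  4  5  6  7  8  9 10 11 12
a[i]:   1  4  2  6  8  9  3  5 10  7 12 11
dp:     1  2  2  3  4  5  3  4  6  5  7  7
Maximum dp value is 7.

7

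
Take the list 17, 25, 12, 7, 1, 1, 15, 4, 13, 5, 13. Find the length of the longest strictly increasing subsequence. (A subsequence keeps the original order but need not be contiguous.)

Let dp[i] be the length of the longest such subsequence ending at index i:
i:      1  2  3  4  5  6  7  8  9 10 11
a[i]:  17 25 12  7  1  1 15  4 13  5 13
dp:     1  2  1  1  1  1  2  2  3  3  4
Maximum dp value is 4.

4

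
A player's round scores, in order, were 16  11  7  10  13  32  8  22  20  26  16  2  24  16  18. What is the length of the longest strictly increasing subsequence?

Track the smallest tail for each achievable length (strict):
16 → extends → [16]
11 → replaces 16 → [11]
7 → replaces 11 → [7]
10 → extends → [7, 10]
13 → extends → [7, 10, 13]
32 → extends → [7, 10, 13, 32]
8 → replaces 10 → [7, 8, 13, 32]
22 → replaces 32 → [7, 8, 13, 22]
20 → replaces 22 → [7, 8, 13, 20]
26 → extends → [7, 8, 13, 20, 26]
16 → replaces 20 → [7, 8, 13, 16, 26]
2 → replaces 7 → [2, 8, 13, 16, 26]
24 → replaces 26 → [2, 8, 13, 16, 24]
16 → already a tail → [2, 8, 13, 16, 24]
18 → replaces 24 → [2, 8, 13, 16, 18]
Five tails, so the longest strictly increasing subsequence has length 5 (e.g. 7, 10, 13, 22, 26).

5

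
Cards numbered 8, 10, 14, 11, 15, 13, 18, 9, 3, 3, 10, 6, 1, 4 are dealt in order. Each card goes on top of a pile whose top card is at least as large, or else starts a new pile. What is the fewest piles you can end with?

Place each on the leftmost legal pile:
8 → new pile 1 (tops now [8])
10 → new pile 2 (tops now [8, 10])
14 → new pile 3 (tops now [8, 10, 14])
11 → pile 3 (tops now [8, 10, 11])
15 → new pile 4 (tops now [8, 10, 11, 15])
13 → pile 4 (tops now [8, 10, 11, 13])
18 → new pile 5 (tops now [8, 10, 11, 13, 18])
9 → pile 2 (tops now [8, 9, 11, 13, 18])
3 → pile 1 (tops now [3, 9, 11, 13, 18])
3 → pile 1 (tops now [3, 9, 11, 13, 18])
10 → pile 3 (tops now [3, 9, 10, 13, 18])
6 → pile 2 (tops now [3, 6, 10, 13, 18])
1 → pile 1 (tops now [1, 6, 10, 13, 18])
4 → pile 2 (tops now [1, 4, 10, 13, 18])
Five piles.

5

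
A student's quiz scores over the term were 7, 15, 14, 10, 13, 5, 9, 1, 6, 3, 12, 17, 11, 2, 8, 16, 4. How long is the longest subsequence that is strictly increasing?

4

Let dp[i] be the length of the longest such subsequence ending at index i:
i:      1  2  3  4  5  6  7  8  9 10 11 12 13 14 15 16 17
a[i]:   7 15 14 10 13  5  9  1  6  3 12 17 11  2  8 16  4
dp:     1  2  2  2  3  1  2  1  2  2  3  4  3  2  3  4  3
Maximum dp value is 4.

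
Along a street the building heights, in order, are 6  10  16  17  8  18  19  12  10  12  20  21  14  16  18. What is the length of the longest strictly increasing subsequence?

Let dp[i] be the length of the longest such subsequence ending at index i:
i:      1  2  3  4  5  6  7  8  9 10 11 12 13 14 15
a[i]:   6 10 16 17  8 18 19 12 10 12 20 21 14 16 18
dp:     1  2  3  4  2  5  6  3  3  4  7  8  5  6  7
Maximum dp value is 8.

8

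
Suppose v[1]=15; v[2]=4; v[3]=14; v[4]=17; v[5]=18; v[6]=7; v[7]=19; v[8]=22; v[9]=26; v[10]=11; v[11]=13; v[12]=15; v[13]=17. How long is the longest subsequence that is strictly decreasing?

3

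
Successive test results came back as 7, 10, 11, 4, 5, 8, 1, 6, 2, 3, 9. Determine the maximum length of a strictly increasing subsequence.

4

Track the smallest tail for each achievable length (strict):
7 → extends → [7]
10 → extends → [7, 10]
11 → extends → [7, 10, 11]
4 → replaces 7 → [4, 10, 11]
5 → replaces 10 → [4, 5, 11]
8 → replaces 11 → [4, 5, 8]
1 → replaces 4 → [1, 5, 8]
6 → replaces 8 → [1, 5, 6]
2 → replaces 5 → [1, 2, 6]
3 → replaces 6 → [1, 2, 3]
9 → extends → [1, 2, 3, 9]
Four tails, so the longest strictly increasing subsequence has length 4 (e.g. 4, 5, 8, 9).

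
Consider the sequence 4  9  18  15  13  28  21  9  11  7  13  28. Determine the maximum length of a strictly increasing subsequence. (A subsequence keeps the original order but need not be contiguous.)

5

Track the smallest tail for each achievable length (strict):
4 → extends → [4]
9 → extends → [4, 9]
18 → extends → [4, 9, 18]
15 → replaces 18 → [4, 9, 15]
13 → replaces 15 → [4, 9, 13]
28 → extends → [4, 9, 13, 28]
21 → replaces 28 → [4, 9, 13, 21]
9 → already a tail → [4, 9, 13, 21]
11 → replaces 13 → [4, 9, 11, 21]
7 → replaces 9 → [4, 7, 11, 21]
13 → replaces 21 → [4, 7, 11, 13]
28 → extends → [4, 7, 11, 13, 28]
Five tails, so the longest strictly increasing subsequence has length 5 (e.g. 4, 9, 18, 21, 28).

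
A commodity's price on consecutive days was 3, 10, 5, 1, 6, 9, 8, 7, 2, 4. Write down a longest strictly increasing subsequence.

3, 5, 6, 9

Patience tails give the LIS length; then backtrack through the dp parents:
3 → extends → [3]
10 → extends → [3, 10]
5 → replaces 10 → [3, 5]
1 → replaces 3 → [1, 5]
6 → extends → [1, 5, 6]
9 → extends → [1, 5, 6, 9]
8 → replaces 9 → [1, 5, 6, 8]
7 → replaces 8 → [1, 5, 6, 7]
2 → replaces 5 → [1, 2, 6, 7]
4 → replaces 6 → [1, 2, 4, 7]
Length 4; one witness is 3, 5, 6, 9.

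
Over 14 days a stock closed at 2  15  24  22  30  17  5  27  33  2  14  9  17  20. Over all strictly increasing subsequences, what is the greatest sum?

104

Let S[i] be the best sum of a strictly increasing subsequence ending at i:
i:       1   2   3   4   5   6   7   8   9  10  11  12  13  14
a[i]:    2  15  24  22  30  17   5  27  33   2  14   9  17  20
S:       2  17  41  39  71  34   7  68 104   2  21  16  38  58
Maximum is 104 (e.g. 2 + 15 + 24 + 30 + 33).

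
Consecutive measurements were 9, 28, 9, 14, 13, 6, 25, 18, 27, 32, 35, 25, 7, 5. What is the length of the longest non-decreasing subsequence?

7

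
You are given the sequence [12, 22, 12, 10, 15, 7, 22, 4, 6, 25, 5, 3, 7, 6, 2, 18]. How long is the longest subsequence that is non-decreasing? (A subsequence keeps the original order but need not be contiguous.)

5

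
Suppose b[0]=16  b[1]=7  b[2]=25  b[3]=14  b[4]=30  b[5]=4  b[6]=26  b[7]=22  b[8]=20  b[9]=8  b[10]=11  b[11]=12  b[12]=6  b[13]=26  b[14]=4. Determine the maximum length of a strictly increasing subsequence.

5

Let dp[i] be the length of the longest such subsequence ending at index i:
i:      0  1  2  3  4  5  6  7  8  9 10 11 12 13 14
b[i]:  16  7 25 14 30  4 26 22 20  8 11 12  6 26  4
dp:     1  1  2  2  3  1  3  3  3  2  3  4  2  5  1
Maximum dp value is 5.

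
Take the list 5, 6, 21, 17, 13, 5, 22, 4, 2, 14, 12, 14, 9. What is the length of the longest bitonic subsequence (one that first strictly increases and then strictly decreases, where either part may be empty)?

8

inc[i] = longest strictly increasing subsequence ending at i; dec[i] = longest strictly decreasing subsequence starting at i:
i:      1  2  3  4  5  6  7  8  9 10 11 12 13
a[i]:   5  6 21 17 13  5 22  4  2 14 12 14  9
inc:    1  2  3  3  3  1  4  1  1  4  3  4  3
dec:    3  4  6  5  4  3  4  2  1  3  2  2  1
Best peak at i=3 (value 21): inc=3, dec=6, length 3+6−1 = 8.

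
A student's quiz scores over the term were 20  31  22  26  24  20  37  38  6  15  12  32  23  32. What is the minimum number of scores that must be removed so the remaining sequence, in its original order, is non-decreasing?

9

Fewest deletions = n − (longest non-decreasing subsequence).
i:      1  2  3  4  5  6  7  8  9 10 11 12 13 14
a[i]:  20 31 22 26 24 20 37 38  6 15 12 32 23 32
dp:     1  2  2  3  3  2  4  5  1  2  2  4  3  5
max dp = 5, so deletions = 14 − 5 = 9.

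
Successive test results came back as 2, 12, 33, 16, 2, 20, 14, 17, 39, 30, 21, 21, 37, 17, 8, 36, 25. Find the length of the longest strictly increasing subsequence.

Track the smallest tail for each achievable length (strict):
2 → extends → [2]
12 → extends → [2, 12]
33 → extends → [2, 12, 33]
16 → replaces 33 → [2, 12, 16]
2 → already a tail → [2, 12, 16]
20 → extends → [2, 12, 16, 20]
14 → replaces 16 → [2, 12, 14, 20]
17 → replaces 20 → [2, 12, 14, 17]
39 → extends → [2, 12, 14, 17, 39]
30 → replaces 39 → [2, 12, 14, 17, 30]
21 → replaces 30 → [2, 12, 14, 17, 21]
21 → already a tail → [2, 12, 14, 17, 21]
37 → extends → [2, 12, 14, 17, 21, 37]
17 → already a tail → [2, 12, 14, 17, 21, 37]
8 → replaces 12 → [2, 8, 14, 17, 21, 37]
36 → replaces 37 → [2, 8, 14, 17, 21, 36]
25 → replaces 36 → [2, 8, 14, 17, 21, 25]
Six tails, so the longest strictly increasing subsequence has length 6 (e.g. 2, 12, 16, 20, 30, 37).

6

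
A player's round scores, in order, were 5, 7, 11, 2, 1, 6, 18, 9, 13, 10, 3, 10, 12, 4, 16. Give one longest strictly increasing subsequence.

5, 7, 9, 10, 12, 16

Patience tails give the LIS length; then backtrack through the dp parents:
5 → extends → [5]
7 → extends → [5, 7]
11 → extends → [5, 7, 11]
2 → replaces 5 → [2, 7, 11]
1 → replaces 2 → [1, 7, 11]
6 → replaces 7 → [1, 6, 11]
18 → extends → [1, 6, 11, 18]
9 → replaces 11 → [1, 6, 9, 18]
13 → replaces 18 → [1, 6, 9, 13]
10 → replaces 13 → [1, 6, 9, 10]
3 → replaces 6 → [1, 3, 9, 10]
10 → already a tail → [1, 3, 9, 10]
12 → extends → [1, 3, 9, 10, 12]
4 → replaces 9 → [1, 3, 4, 10, 12]
16 → extends → [1, 3, 4, 10, 12, 16]
Length 6; one witness is 5, 7, 9, 10, 12, 16.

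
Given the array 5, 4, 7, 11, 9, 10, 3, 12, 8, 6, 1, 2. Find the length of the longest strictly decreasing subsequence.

Negate each value so 'decreasing' becomes 'increasing', then run patience tails on the negated sequence:
-5 → extends → [-5]
-4 → extends → [-5, -4]
-7 → replaces -5 → [-7, -4]
-11 → replaces -7 → [-11, -4]
-9 → replaces -4 → [-11, -9]
-10 → replaces -9 → [-11, -10]
-3 → extends → [-11, -10, -3]
-12 → replaces -11 → [-12, -10, -3]
-8 → replaces -3 → [-12, -10, -8]
-6 → extends → [-12, -10, -8, -6]
-1 → extends → [-12, -10, -8, -6, -1]
-2 → replaces -1 → [-12, -10, -8, -6, -2]
Five tails, so the longest strictly decreasing subsequence of the original has length 5.

5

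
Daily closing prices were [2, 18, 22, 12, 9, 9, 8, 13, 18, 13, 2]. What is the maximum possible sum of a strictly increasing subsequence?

45

Let S[i] be the best sum of a strictly increasing subsequence ending at i:
i:      1  2  3  4  5  6  7  8  9 10 11
a[i]:   2 18 22 12  9  9  8 13 18 13  2
S:      2 20 42 14 11 11 10 27 45 27  2
Maximum is 45 (e.g. 2 + 12 + 13 + 18).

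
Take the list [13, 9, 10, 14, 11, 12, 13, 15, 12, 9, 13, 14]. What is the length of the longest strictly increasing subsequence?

Let dp[i] be the length of the longest such subsequence ending at index i:
i:      1  2  3  4  5  6  7  8  9 10 11 12
a[i]:  13  9 10 14 11 12 13 15 12  9 13 14
dp:     1  1  2  3  3  4  5  6  4  1  5  6
Maximum dp value is 6.

6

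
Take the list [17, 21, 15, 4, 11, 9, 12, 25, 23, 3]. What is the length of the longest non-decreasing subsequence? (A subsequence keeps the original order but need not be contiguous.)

4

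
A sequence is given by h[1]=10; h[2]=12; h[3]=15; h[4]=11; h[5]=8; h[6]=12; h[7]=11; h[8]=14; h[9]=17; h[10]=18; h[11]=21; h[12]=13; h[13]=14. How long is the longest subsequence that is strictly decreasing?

3

Let dp[i] be the longest strictly decreasing subsequence ending at i:
i:      1  2  3  4  5  6  7  8  9 10 11 12 13
h[i]:  10 12 15 11  8 12 11 14 17 18 21 13 14
dp:     1  1  1  2  3  2  3  2  1  1  1  3  2
Maximum is 3.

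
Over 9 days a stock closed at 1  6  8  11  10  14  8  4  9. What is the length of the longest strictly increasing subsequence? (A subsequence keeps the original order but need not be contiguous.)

5

Track the smallest tail for each achievable length (strict):
1 → extends → [1]
6 → extends → [1, 6]
8 → extends → [1, 6, 8]
11 → extends → [1, 6, 8, 11]
10 → replaces 11 → [1, 6, 8, 10]
14 → extends → [1, 6, 8, 10, 14]
8 → already a tail → [1, 6, 8, 10, 14]
4 → replaces 6 → [1, 4, 8, 10, 14]
9 → replaces 10 → [1, 4, 8, 9, 14]
Five tails, so the longest strictly increasing subsequence has length 5 (e.g. 1, 6, 8, 11, 14).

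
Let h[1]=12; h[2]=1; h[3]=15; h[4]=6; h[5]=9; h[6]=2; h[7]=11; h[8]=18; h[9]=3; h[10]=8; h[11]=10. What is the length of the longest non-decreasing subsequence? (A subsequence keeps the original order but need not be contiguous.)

Let dp[i] be the length of the longest such subsequence ending at index i:
i:      1  2  3  4  5  6  7  8  9 10 11
h[i]:  12  1 15  6  9  2 11 18  3  8 10
dp:     1  1  2  2  3  2  4  5  3  4  5
Maximum dp value is 5.

5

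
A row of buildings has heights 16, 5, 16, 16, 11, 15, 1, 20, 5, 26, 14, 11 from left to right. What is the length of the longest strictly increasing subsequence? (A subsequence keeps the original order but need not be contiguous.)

Track the smallest tail for each achievable length (strict):
16 → extends → [16]
5 → replaces 16 → [5]
16 → extends → [5, 16]
16 → already a tail → [5, 16]
11 → replaces 16 → [5, 11]
15 → extends → [5, 11, 15]
1 → replaces 5 → [1, 11, 15]
20 → extends → [1, 11, 15, 20]
5 → replaces 11 → [1, 5, 15, 20]
26 → extends → [1, 5, 15, 20, 26]
14 → replaces 15 → [1, 5, 14, 20, 26]
11 → replaces 14 → [1, 5, 11, 20, 26]
Five tails, so the longest strictly increasing subsequence has length 5 (e.g. 5, 11, 15, 20, 26).

5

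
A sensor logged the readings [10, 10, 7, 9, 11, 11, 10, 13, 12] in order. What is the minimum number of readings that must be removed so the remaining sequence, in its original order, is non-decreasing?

Fewest deletions = n − (longest non-decreasing subsequence).
i:      1  2  3  4  5  6  7  8  9
a[i]:  10 10  7  9 11 11 10 13 12
dp:     1  2  1  2  3  4  3  5  5
max dp = 5, so deletions = 9 − 5 = 4.

4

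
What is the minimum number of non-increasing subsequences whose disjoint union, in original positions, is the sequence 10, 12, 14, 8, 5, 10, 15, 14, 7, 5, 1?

The minimum number of non-increasing subsequences covering a sequence equals the length of its longest strictly increasing subsequence.
LIS length is 4 (e.g. 10, 12, 14, 15), so 4 piles are needed.

4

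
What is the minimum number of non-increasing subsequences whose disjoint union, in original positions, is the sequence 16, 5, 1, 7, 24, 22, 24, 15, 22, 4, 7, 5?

4

Place each on the leftmost legal pile:
16 → new pile 1 (tops now [16])
5 → pile 1 (tops now [5])
1 → pile 1 (tops now [1])
7 → new pile 2 (tops now [1, 7])
24 → new pile 3 (tops now [1, 7, 24])
22 → pile 3 (tops now [1, 7, 22])
24 → new pile 4 (tops now [1, 7, 22, 24])
15 → pile 3 (tops now [1, 7, 15, 24])
22 → pile 4 (tops now [1, 7, 15, 22])
4 → pile 2 (tops now [1, 4, 15, 22])
7 → pile 3 (tops now [1, 4, 7, 22])
5 → pile 3 (tops now [1, 4, 5, 22])
Four piles.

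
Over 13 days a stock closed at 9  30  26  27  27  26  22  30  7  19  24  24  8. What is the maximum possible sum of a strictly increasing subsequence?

Let S[i] be the best sum of a strictly increasing subsequence ending at i:
i:      1  2  3  4  5  6  7  8  9 10 11 12 13
a[i]:   9 30 26 27 27 26 22 30  7 19 24 24  8
S:      9 39 35 62 62 35 31 92  7 28 55 55 15
Maximum is 92 (e.g. 9 + 26 + 27 + 30).

92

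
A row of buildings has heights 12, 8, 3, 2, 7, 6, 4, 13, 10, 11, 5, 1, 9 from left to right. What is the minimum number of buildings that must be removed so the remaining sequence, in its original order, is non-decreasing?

9

Fewest deletions = n − (longest non-decreasing subsequence).
Patience tails:
12 → extends → [12]
8 → replaces 12 → [8]
3 → replaces 8 → [3]
2 → replaces 3 → [2]
7 → extends → [2, 7]
6 → replaces 7 → [2, 6]
4 → replaces 6 → [2, 4]
13 → extends → [2, 4, 13]
10 → replaces 13 → [2, 4, 10]
11 → extends → [2, 4, 10, 11]
5 → replaces 10 → [2, 4, 5, 11]
1 → replaces 2 → [1, 4, 5, 11]
9 → replaces 11 → [1, 4, 5, 9]
Longest non-decreasing subsequence has length 4, so deletions = 13 − 4 = 9.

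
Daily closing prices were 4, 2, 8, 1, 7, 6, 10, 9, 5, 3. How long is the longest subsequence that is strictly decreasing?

5

Negate each value so 'decreasing' becomes 'increasing', then run patience tails on the negated sequence:
-4 → extends → [-4]
-2 → extends → [-4, -2]
-8 → replaces -4 → [-8, -2]
-1 → extends → [-8, -2, -1]
-7 → replaces -2 → [-8, -7, -1]
-6 → replaces -1 → [-8, -7, -6]
-10 → replaces -8 → [-10, -7, -6]
-9 → replaces -7 → [-10, -9, -6]
-5 → extends → [-10, -9, -6, -5]
-3 → extends → [-10, -9, -6, -5, -3]
Five tails, so the longest strictly decreasing subsequence of the original has length 5.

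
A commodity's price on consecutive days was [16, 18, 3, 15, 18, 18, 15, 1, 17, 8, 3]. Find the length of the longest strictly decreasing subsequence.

4

Negate each value so 'decreasing' becomes 'increasing', then run patience tails on the negated sequence:
-16 → extends → [-16]
-18 → replaces -16 → [-18]
-3 → extends → [-18, -3]
-15 → replaces -3 → [-18, -15]
-18 → already a tail → [-18, -15]
-18 → already a tail → [-18, -15]
-15 → already a tail → [-18, -15]
-1 → extends → [-18, -15, -1]
-17 → replaces -15 → [-18, -17, -1]
-8 → replaces -1 → [-18, -17, -8]
-3 → extends → [-18, -17, -8, -3]
Four tails, so the longest strictly decreasing subsequence of the original has length 4.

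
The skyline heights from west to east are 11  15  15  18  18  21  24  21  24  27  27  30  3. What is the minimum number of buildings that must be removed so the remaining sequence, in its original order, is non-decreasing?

Fewest deletions = n − (longest non-decreasing subsequence).
Patience tails:
11 → extends → [11]
15 → extends → [11, 15]
15 → extends → [11, 15, 15]
18 → extends → [11, 15, 15, 18]
18 → extends → [11, 15, 15, 18, 18]
21 → extends → [11, 15, 15, 18, 18, 21]
24 → extends → [11, 15, 15, 18, 18, 21, 24]
21 → replaces 24 → [11, 15, 15, 18, 18, 21, 21]
24 → extends → [11, 15, 15, 18, 18, 21, 21, 24]
27 → extends → [11, 15, 15, 18, 18, 21, 21, 24, 27]
27 → extends → [11, 15, 15, 18, 18, 21, 21, 24, 27, 27]
30 → extends → [11, 15, 15, 18, 18, 21, 21, 24, 27, 27, 30]
3 → replaces 11 → [3, 15, 15, 18, 18, 21, 21, 24, 27, 27, 30]
Longest non-decreasing subsequence has length 11, so deletions = 13 − 11 = 2.

2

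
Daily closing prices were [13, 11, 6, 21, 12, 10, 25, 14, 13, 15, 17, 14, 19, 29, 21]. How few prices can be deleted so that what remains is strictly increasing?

Fewest deletions = n − (longest strictly increasing subsequence).
Patience tails:
13 → extends → [13]
11 → replaces 13 → [11]
6 → replaces 11 → [6]
21 → extends → [6, 21]
12 → replaces 21 → [6, 12]
10 → replaces 12 → [6, 10]
25 → extends → [6, 10, 25]
14 → replaces 25 → [6, 10, 14]
13 → replaces 14 → [6, 10, 13]
15 → extends → [6, 10, 13, 15]
17 → extends → [6, 10, 13, 15, 17]
14 → replaces 15 → [6, 10, 13, 14, 17]
19 → extends → [6, 10, 13, 14, 17, 19]
29 → extends → [6, 10, 13, 14, 17, 19, 29]
21 → replaces 29 → [6, 10, 13, 14, 17, 19, 21]
Longest strictly increasing subsequence has length 7, so deletions = 15 − 7 = 8.

8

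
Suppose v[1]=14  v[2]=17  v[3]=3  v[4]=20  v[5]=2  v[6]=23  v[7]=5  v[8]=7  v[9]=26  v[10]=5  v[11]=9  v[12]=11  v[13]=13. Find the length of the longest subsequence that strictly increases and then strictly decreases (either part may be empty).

inc[i] = longest strictly increasing subsequence ending at i; dec[i] = longest strictly decreasing subsequence starting at i:
i:      1  2  3  4  5  6  7  8  9 10 11 12 13
v[i]:  14 17  3 20  2 23  5  7 26  5  9 11 13
inc:    1  2  1  3  1  4  2  3  5  2  4  5  6
dec:    3  3  2  3  1  3  1  2  2  1  1  1  1
Best peak at i=6 (value 23): inc=4, dec=3, length 4+3−1 = 6.

6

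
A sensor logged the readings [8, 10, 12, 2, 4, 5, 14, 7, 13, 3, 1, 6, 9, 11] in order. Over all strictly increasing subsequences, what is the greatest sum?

Let S[i] be the best sum of a strictly increasing subsequence ending at i:
i:      1  2  3  4  5  6  7  8  9 10 11 12 13 14
a[i]:   8 10 12  2  4  5 14  7 13  3  1  6  9 11
S:      8 18 30  2  6 11 44 18 43  5  1 17 27 38
Maximum is 44 (e.g. 8 + 10 + 12 + 14).

44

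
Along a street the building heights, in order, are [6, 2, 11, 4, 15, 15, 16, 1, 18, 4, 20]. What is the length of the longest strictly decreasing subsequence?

Negate each value so 'decreasing' becomes 'increasing', then run patience tails on the negated sequence:
-6 → extends → [-6]
-2 → extends → [-6, -2]
-11 → replaces -6 → [-11, -2]
-4 → replaces -2 → [-11, -4]
-15 → replaces -11 → [-15, -4]
-15 → already a tail → [-15, -4]
-16 → replaces -15 → [-16, -4]
-1 → extends → [-16, -4, -1]
-18 → replaces -16 → [-18, -4, -1]
-4 → already a tail → [-18, -4, -1]
-20 → replaces -18 → [-20, -4, -1]
Three tails, so the longest strictly decreasing subsequence of the original has length 3.

3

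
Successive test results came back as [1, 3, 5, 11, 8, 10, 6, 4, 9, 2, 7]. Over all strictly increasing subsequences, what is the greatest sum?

27

Let S[i] be the best sum of a strictly increasing subsequence ending at i:
i:      1  2  3  4  5  6  7  8  9 10 11
a[i]:   1  3  5 11  8 10  6  4  9  2  7
S:      1  4  9 20 17 27 15  8 26  3 22
Maximum is 27 (e.g. 1 + 3 + 5 + 8 + 10).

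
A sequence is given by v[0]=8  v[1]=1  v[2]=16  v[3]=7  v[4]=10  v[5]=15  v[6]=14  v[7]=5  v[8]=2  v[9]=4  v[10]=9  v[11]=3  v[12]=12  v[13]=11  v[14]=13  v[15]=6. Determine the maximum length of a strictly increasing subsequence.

Track the smallest tail for each achievable length (strict):
8 → extends → [8]
1 → replaces 8 → [1]
16 → extends → [1, 16]
7 → replaces 16 → [1, 7]
10 → extends → [1, 7, 10]
15 → extends → [1, 7, 10, 15]
14 → replaces 15 → [1, 7, 10, 14]
5 → replaces 7 → [1, 5, 10, 14]
2 → replaces 5 → [1, 2, 10, 14]
4 → replaces 10 → [1, 2, 4, 14]
9 → replaces 14 → [1, 2, 4, 9]
3 → replaces 4 → [1, 2, 3, 9]
12 → extends → [1, 2, 3, 9, 12]
11 → replaces 12 → [1, 2, 3, 9, 11]
13 → extends → [1, 2, 3, 9, 11, 13]
6 → replaces 9 → [1, 2, 3, 6, 11, 13]
Six tails, so the longest strictly increasing subsequence has length 6 (e.g. 1, 2, 4, 9, 12, 13).

6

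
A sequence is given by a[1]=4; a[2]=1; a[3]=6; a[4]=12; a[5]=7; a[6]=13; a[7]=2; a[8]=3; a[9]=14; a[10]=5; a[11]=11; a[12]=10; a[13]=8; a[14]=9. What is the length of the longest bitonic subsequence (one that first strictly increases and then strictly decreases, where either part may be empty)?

8

inc[i] = longest strictly increasing subsequence ending at i; dec[i] = longest strictly decreasing subsequence starting at i:
i:      1  2  3  4  5  6  7  8  9 10 11 12 13 14
a[i]:   4  1  6 12  7 13  2  3 14  5 11 10  8  9
inc:    1  1  2  3  3  4  2  3  5  4  5  5  5  6
dec:    2  1  2  4  2  4  1  1  4  1  3  2  1  1
Best peak at i=9 (value 14): inc=5, dec=4, length 5+4−1 = 8.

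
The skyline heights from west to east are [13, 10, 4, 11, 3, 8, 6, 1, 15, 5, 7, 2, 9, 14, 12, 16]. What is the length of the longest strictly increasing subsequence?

Track the smallest tail for each achievable length (strict):
13 → extends → [13]
10 → replaces 13 → [10]
4 → replaces 10 → [4]
11 → extends → [4, 11]
3 → replaces 4 → [3, 11]
8 → replaces 11 → [3, 8]
6 → replaces 8 → [3, 6]
1 → replaces 3 → [1, 6]
15 → extends → [1, 6, 15]
5 → replaces 6 → [1, 5, 15]
7 → replaces 15 → [1, 5, 7]
2 → replaces 5 → [1, 2, 7]
9 → extends → [1, 2, 7, 9]
14 → extends → [1, 2, 7, 9, 14]
12 → replaces 14 → [1, 2, 7, 9, 12]
16 → extends → [1, 2, 7, 9, 12, 16]
Six tails, so the longest strictly increasing subsequence has length 6 (e.g. 4, 6, 7, 9, 14, 16).

6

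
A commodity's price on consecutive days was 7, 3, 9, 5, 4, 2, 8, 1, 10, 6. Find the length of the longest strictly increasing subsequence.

Track the smallest tail for each achievable length (strict):
7 → extends → [7]
3 → replaces 7 → [3]
9 → extends → [3, 9]
5 → replaces 9 → [3, 5]
4 → replaces 5 → [3, 4]
2 → replaces 3 → [2, 4]
8 → extends → [2, 4, 8]
1 → replaces 2 → [1, 4, 8]
10 → extends → [1, 4, 8, 10]
6 → replaces 8 → [1, 4, 6, 10]
Four tails, so the longest strictly increasing subsequence has length 4 (e.g. 3, 5, 8, 10).

4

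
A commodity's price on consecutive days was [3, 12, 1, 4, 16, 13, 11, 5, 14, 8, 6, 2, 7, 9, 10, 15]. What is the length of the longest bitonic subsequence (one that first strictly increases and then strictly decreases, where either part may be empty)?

8

inc[i] = longest strictly increasing subsequence ending at i; dec[i] = longest strictly decreasing subsequence starting at i:
i:      1  2  3  4  5  6  7  8  9 10 11 12 13 14 15 16
a[i]:   3 12  1  4 16 13 11  5 14  8  6  2  7  9 10 15
inc:    1  2  1  2  3  3  3  3  4  4  4  2  5  6  7  8
dec:    2  5  1  2  6  5  4  2  4  3  2  1  1  1  1  1
Best peak at i=5 (value 16): inc=3, dec=6, length 3+6−1 = 8.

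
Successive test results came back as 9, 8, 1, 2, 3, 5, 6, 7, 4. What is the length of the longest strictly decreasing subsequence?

Let dp[i] be the longest strictly decreasing subsequence ending at i:
i:     1 2 3 4 5 6 7 8 9
a[i]:  9 8 1 2 3 5 6 7 4
dp:    1 2 3 3 3 3 3 3 4
Maximum is 4.

4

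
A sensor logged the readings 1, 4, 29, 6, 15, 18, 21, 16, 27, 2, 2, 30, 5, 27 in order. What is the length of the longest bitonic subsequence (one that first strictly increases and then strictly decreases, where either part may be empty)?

9

inc[i] = longest strictly increasing subsequence ending at i; dec[i] = longest strictly decreasing subsequence starting at i:
i:      1  2  3  4  5  6  7  8  9 10 11 12 13 14
a[i]:   1  4 29  6 15 18 21 16 27  2  2 30  5 27
inc:    1  2  3  3  4  5  6  5  7  2  2  8  3  7
dec:    1  2  4  2  2  3  3  2  2  1  1  2  1  1
Best peak at i=12 (value 30): inc=8, dec=2, length 8+2−1 = 9.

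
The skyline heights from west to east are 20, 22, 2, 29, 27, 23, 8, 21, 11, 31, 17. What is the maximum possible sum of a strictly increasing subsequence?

102

Let S[i] be the best sum of a strictly increasing subsequence ending at i:
i:       1   2   3   4   5   6   7   8   9  10  11
a[i]:   20  22   2  29  27  23   8  21  11  31  17
S:      20  42   2  71  69  65  10  41  21 102  38
Maximum is 102 (e.g. 20 + 22 + 29 + 31).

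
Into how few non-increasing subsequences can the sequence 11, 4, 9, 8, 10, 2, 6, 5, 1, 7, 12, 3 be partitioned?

4

Place each on the leftmost legal pile:
11 → new pile 1 (tops now [11])
4 → pile 1 (tops now [4])
9 → new pile 2 (tops now [4, 9])
8 → pile 2 (tops now [4, 8])
10 → new pile 3 (tops now [4, 8, 10])
2 → pile 1 (tops now [2, 8, 10])
6 → pile 2 (tops now [2, 6, 10])
5 → pile 2 (tops now [2, 5, 10])
1 → pile 1 (tops now [1, 5, 10])
7 → pile 3 (tops now [1, 5, 7])
12 → new pile 4 (tops now [1, 5, 7, 12])
3 → pile 2 (tops now [1, 3, 7, 12])
Four piles.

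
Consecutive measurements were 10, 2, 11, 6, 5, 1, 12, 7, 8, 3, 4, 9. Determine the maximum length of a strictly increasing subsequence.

5

Track the smallest tail for each achievable length (strict):
10 → extends → [10]
2 → replaces 10 → [2]
11 → extends → [2, 11]
6 → replaces 11 → [2, 6]
5 → replaces 6 → [2, 5]
1 → replaces 2 → [1, 5]
12 → extends → [1, 5, 12]
7 → replaces 12 → [1, 5, 7]
8 → extends → [1, 5, 7, 8]
3 → replaces 5 → [1, 3, 7, 8]
4 → replaces 7 → [1, 3, 4, 8]
9 → extends → [1, 3, 4, 8, 9]
Five tails, so the longest strictly increasing subsequence has length 5 (e.g. 2, 6, 7, 8, 9).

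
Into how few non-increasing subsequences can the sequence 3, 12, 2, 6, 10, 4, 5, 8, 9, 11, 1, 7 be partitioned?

Place each on the leftmost legal pile:
3 → new pile 1 (tops now [3])
12 → new pile 2 (tops now [3, 12])
2 → pile 1 (tops now [2, 12])
6 → pile 2 (tops now [2, 6])
10 → new pile 3 (tops now [2, 6, 10])
4 → pile 2 (tops now [2, 4, 10])
5 → pile 3 (tops now [2, 4, 5])
8 → new pile 4 (tops now [2, 4, 5, 8])
9 → new pile 5 (tops now [2, 4, 5, 8, 9])
11 → new pile 6 (tops now [2, 4, 5, 8, 9, 11])
1 → pile 1 (tops now [1, 4, 5, 8, 9, 11])
7 → pile 4 (tops now [1, 4, 5, 7, 9, 11])
Six piles.

6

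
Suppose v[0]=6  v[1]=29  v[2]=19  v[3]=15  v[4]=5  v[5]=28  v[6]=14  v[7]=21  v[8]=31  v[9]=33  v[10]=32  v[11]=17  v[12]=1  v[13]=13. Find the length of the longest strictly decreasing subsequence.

Let dp[i] be the longest strictly decreasing subsequence ending at i:
i:      0  1  2  3  4  5  6  7  8  9 10 11 12 13
v[i]:   6 29 19 15  5 28 14 21 31 33 32 17  1 13
dp:     1  1  2  3  4  2  4  3  1  1  2  4  5  5
Maximum is 5.

5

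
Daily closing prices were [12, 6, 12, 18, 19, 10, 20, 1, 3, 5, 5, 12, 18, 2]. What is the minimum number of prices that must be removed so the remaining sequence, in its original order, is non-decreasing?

Fewest deletions = n − (longest non-decreasing subsequence).
Patience tails:
12 → extends → [12]
6 → replaces 12 → [6]
12 → extends → [6, 12]
18 → extends → [6, 12, 18]
19 → extends → [6, 12, 18, 19]
10 → replaces 12 → [6, 10, 18, 19]
20 → extends → [6, 10, 18, 19, 20]
1 → replaces 6 → [1, 10, 18, 19, 20]
3 → replaces 10 → [1, 3, 18, 19, 20]
5 → replaces 18 → [1, 3, 5, 19, 20]
5 → replaces 19 → [1, 3, 5, 5, 20]
12 → replaces 20 → [1, 3, 5, 5, 12]
18 → extends → [1, 3, 5, 5, 12, 18]
2 → replaces 3 → [1, 2, 5, 5, 12, 18]
Longest non-decreasing subsequence has length 6, so deletions = 14 − 6 = 8.

8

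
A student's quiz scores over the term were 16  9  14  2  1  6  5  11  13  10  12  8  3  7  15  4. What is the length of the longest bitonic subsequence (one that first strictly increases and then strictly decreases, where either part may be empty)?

inc[i] = longest strictly increasing subsequence ending at i; dec[i] = longest strictly decreasing subsequence starting at i:
i:      1  2  3  4  5  6  7  8  9 10 11 12 13 14 15 16
a[i]:  16  9 14  2  1  6  5 11 13 10 12  8  3  7 15  4
inc:    1  1  2  1  1  2  2  3  4  3  4  3  2  3  5  3
dec:    7  4  6  2  1  3  2  5  5  4  4  3  1  2  2  1
Best peak at i=9 (value 13): inc=4, dec=5, length 4+5−1 = 8.

8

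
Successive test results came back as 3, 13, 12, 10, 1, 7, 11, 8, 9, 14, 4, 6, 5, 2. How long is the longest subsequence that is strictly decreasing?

7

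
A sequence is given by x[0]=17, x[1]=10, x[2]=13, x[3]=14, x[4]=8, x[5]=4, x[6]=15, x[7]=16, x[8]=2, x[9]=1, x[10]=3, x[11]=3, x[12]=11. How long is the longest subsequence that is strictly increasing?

5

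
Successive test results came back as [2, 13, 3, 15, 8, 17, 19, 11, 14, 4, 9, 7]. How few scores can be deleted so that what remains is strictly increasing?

7

Fewest deletions = n − (longest strictly increasing subsequence).
Patience tails:
2 → extends → [2]
13 → extends → [2, 13]
3 → replaces 13 → [2, 3]
15 → extends → [2, 3, 15]
8 → replaces 15 → [2, 3, 8]
17 → extends → [2, 3, 8, 17]
19 → extends → [2, 3, 8, 17, 19]
11 → replaces 17 → [2, 3, 8, 11, 19]
14 → replaces 19 → [2, 3, 8, 11, 14]
4 → replaces 8 → [2, 3, 4, 11, 14]
9 → replaces 11 → [2, 3, 4, 9, 14]
7 → replaces 9 → [2, 3, 4, 7, 14]
Longest strictly increasing subsequence has length 5, so deletions = 12 − 5 = 7.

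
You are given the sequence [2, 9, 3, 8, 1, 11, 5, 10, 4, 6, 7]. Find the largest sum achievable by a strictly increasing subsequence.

24

Let S[i] be the best sum of a strictly increasing subsequence ending at i:
i:      1  2  3  4  5  6  7  8  9 10 11
a[i]:   2  9  3  8  1 11  5 10  4  6  7
S:      2 11  5 13  1 24 10 23  9 16 23
Maximum is 24 (e.g. 2 + 3 + 8 + 11).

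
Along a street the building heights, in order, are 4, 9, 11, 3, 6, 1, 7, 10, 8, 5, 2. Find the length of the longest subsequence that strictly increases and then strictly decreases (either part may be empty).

inc[i] = longest strictly increasing subsequence ending at i; dec[i] = longest strictly decreasing subsequence starting at i:
i:      1  2  3  4  5  6  7  8  9 10 11
a[i]:   4  9 11  3  6  1  7 10  8  5  2
inc:    1  2  3  1  2  1  3  4  4  2  2
dec:    3  4  5  2  3  1  3  4  3  2  1
Best peak at i=3 (value 11): inc=3, dec=5, length 3+5−1 = 7.

7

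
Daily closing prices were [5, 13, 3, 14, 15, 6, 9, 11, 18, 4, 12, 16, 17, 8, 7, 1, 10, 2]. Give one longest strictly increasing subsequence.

5, 6, 9, 11, 12, 16, 17

Patience tails give the LIS length; then backtrack through the dp parents:
5 → extends → [5]
13 → extends → [5, 13]
3 → replaces 5 → [3, 13]
14 → extends → [3, 13, 14]
15 → extends → [3, 13, 14, 15]
6 → replaces 13 → [3, 6, 14, 15]
9 → replaces 14 → [3, 6, 9, 15]
11 → replaces 15 → [3, 6, 9, 11]
18 → extends → [3, 6, 9, 11, 18]
4 → replaces 6 → [3, 4, 9, 11, 18]
12 → replaces 18 → [3, 4, 9, 11, 12]
16 → extends → [3, 4, 9, 11, 12, 16]
17 → extends → [3, 4, 9, 11, 12, 16, 17]
8 → replaces 9 → [3, 4, 8, 11, 12, 16, 17]
7 → replaces 8 → [3, 4, 7, 11, 12, 16, 17]
1 → replaces 3 → [1, 4, 7, 11, 12, 16, 17]
10 → replaces 11 → [1, 4, 7, 10, 12, 16, 17]
2 → replaces 4 → [1, 2, 7, 10, 12, 16, 17]
Length 7; one witness is 5, 6, 9, 11, 12, 16, 17.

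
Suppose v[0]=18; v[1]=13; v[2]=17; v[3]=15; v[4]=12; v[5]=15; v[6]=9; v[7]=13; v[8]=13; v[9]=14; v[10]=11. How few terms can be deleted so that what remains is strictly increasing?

8

Fewest deletions = n − (longest strictly increasing subsequence).
i:      0  1  2  3  4  5  6  7  8  9 10
v[i]:  18 13 17 15 12 15  9 13 13 14 11
dp:     1  1  2  2  1  2  1  2  2  3  2
max dp = 3, so deletions = 11 − 3 = 8.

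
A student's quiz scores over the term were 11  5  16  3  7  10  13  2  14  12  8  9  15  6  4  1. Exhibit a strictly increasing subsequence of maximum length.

5, 7, 10, 13, 14, 15

Patience tails give the LIS length; then backtrack through the dp parents:
11 → extends → [11]
5 → replaces 11 → [5]
16 → extends → [5, 16]
3 → replaces 5 → [3, 16]
7 → replaces 16 → [3, 7]
10 → extends → [3, 7, 10]
13 → extends → [3, 7, 10, 13]
2 → replaces 3 → [2, 7, 10, 13]
14 → extends → [2, 7, 10, 13, 14]
12 → replaces 13 → [2, 7, 10, 12, 14]
8 → replaces 10 → [2, 7, 8, 12, 14]
9 → replaces 12 → [2, 7, 8, 9, 14]
15 → extends → [2, 7, 8, 9, 14, 15]
6 → replaces 7 → [2, 6, 8, 9, 14, 15]
4 → replaces 6 → [2, 4, 8, 9, 14, 15]
1 → replaces 2 → [1, 4, 8, 9, 14, 15]
Length 6; one witness is 5, 7, 10, 13, 14, 15.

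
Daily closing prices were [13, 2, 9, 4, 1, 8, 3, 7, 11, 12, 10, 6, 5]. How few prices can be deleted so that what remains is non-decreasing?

Fewest deletions = n − (longest non-decreasing subsequence).
i:      1  2  3  4  5  6  7  8  9 10 11 12 13
a[i]:  13  2  9  4  1  8  3  7 11 12 10  6  5
dp:     1  1  2  2  1  3  2  3  4  5  4  3  3
max dp = 5, so deletions = 13 − 5 = 8.

8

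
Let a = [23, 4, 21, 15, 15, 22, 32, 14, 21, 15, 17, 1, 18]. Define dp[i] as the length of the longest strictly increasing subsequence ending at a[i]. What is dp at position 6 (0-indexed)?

4

dp[i] = 1 + max{dp[j] : j<i, a[j]<a[i]} (or 1 if no such j):
i:      0  1  2  3  4  5  6  7  8  9 10 11 12
a[i]:  23  4 21 15 15 22 32 14 21 15 17  1 18
dp:     1  1  2  2  2  3  4  2  3  3  4  1  5
At index 6 the value is 4.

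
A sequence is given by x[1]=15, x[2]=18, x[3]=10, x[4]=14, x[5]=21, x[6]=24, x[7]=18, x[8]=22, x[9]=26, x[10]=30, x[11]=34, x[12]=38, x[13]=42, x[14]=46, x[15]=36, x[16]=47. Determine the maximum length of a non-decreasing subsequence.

11

Let dp[i] be the length of the longest such subsequence ending at index i:
i:      1  2  3  4  5  6  7  8  9 10 11 12 13 14 15 16
x[i]:  15 18 10 14 21 24 18 22 26 30 34 38 42 46 36 47
dp:     1  2  1  2  3  4  3  4  5  6  7  8  9 10  8 11
Maximum dp value is 11.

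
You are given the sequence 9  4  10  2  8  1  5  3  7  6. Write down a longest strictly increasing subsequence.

Patience tails give the LIS length; then backtrack through the dp parents:
9 → extends → [9]
4 → replaces 9 → [4]
10 → extends → [4, 10]
2 → replaces 4 → [2, 10]
8 → replaces 10 → [2, 8]
1 → replaces 2 → [1, 8]
5 → replaces 8 → [1, 5]
3 → replaces 5 → [1, 3]
7 → extends → [1, 3, 7]
6 → replaces 7 → [1, 3, 6]
Length 3; one witness is 4, 5, 7.

4, 5, 7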